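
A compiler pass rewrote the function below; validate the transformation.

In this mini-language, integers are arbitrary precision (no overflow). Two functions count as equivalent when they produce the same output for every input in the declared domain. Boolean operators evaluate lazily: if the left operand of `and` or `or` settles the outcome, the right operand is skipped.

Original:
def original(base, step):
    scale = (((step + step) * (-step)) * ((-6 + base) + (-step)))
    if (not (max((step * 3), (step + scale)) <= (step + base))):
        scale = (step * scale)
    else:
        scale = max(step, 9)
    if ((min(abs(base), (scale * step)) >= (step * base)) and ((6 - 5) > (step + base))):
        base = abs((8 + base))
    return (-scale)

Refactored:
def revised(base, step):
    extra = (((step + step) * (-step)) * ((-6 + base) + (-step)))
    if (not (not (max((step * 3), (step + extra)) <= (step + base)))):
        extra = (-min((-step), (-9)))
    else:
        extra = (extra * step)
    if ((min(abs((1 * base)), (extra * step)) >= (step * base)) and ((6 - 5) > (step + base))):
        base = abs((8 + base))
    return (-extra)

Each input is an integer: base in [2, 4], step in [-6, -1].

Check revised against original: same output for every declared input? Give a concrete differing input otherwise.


Reading the diff, among the changes: local variable names differ, min/max/abs usage differs, constant usage differs, boolean connective usage differs, arithmetic usage differs.
Spot check at base=4, step=-1 — original: scale = 2; (not (max((step * 3), (step + scale)) <= (step + base))) -> false; scale = 9; ((min(abs(base), (scale * step)) >= (step * base)) and ((6 - 5) > (step + base))) -> false; return -9. revised: extra = 2; (not (not (max((step * 3), (step + extra)) <= (step + base)))) -> true; extra = 9; ((min(abs((1 * base)), (extra * step)) >= (step * base)) and ((6 - 5) > (step + base))) -> false; return -9. Both give -9.
An exhaustive pass over the 18 declared inputs shows identical outputs.
verdict: equivalent


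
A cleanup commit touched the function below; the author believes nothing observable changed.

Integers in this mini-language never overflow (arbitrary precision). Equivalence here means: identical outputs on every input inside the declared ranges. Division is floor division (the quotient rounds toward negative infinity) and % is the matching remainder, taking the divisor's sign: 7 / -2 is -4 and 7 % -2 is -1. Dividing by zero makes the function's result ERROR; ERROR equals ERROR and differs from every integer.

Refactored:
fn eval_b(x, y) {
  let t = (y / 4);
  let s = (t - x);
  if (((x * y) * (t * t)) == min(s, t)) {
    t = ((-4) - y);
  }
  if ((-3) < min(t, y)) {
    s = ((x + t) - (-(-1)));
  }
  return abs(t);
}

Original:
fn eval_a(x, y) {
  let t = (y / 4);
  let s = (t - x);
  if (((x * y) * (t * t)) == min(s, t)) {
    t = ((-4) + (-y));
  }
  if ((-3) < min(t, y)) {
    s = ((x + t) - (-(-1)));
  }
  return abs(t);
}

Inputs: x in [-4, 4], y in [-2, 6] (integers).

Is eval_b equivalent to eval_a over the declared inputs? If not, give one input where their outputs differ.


This is a faithful refactor — arithmetic usage differs, but the computed results match everywhere.
One worked example (x=-4, y=1) — eval_a: t becomes 0; next s becomes 4; next (((x * y) * (t * t)) == min(s, t)) evaluates to true; next t becomes -5; next ((-3) < min(t, y)) evaluates to false; next final value 5; eval_b: t becomes 0; next s becomes 4; next (((x * y) * (t * t)) == min(s, t)) evaluates to true; next t becomes -5; next ((-3) < min(t, y)) evaluates to false; next final value 5; agreement on 5.
Every one of the 81 inputs gives matching results.
verdict: equivalent


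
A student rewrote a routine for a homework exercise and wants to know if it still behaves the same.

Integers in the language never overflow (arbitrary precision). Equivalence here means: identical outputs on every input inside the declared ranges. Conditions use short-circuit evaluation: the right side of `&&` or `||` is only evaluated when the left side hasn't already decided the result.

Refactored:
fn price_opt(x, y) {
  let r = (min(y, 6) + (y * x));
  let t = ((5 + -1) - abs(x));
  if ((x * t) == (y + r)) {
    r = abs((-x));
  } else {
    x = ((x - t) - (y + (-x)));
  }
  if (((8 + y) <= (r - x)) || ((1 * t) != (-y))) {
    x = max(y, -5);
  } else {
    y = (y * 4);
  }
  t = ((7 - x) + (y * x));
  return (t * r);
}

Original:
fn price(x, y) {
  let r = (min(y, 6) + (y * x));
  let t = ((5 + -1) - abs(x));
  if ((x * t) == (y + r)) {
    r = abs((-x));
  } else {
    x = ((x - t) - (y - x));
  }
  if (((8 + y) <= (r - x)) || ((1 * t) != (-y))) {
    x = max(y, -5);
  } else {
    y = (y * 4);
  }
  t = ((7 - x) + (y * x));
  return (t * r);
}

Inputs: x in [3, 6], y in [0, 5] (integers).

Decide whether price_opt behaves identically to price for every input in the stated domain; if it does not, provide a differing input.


Changes here: arithmetic usage differs; the full 24-point sweep finds no disagreement.
verdict: equivalent


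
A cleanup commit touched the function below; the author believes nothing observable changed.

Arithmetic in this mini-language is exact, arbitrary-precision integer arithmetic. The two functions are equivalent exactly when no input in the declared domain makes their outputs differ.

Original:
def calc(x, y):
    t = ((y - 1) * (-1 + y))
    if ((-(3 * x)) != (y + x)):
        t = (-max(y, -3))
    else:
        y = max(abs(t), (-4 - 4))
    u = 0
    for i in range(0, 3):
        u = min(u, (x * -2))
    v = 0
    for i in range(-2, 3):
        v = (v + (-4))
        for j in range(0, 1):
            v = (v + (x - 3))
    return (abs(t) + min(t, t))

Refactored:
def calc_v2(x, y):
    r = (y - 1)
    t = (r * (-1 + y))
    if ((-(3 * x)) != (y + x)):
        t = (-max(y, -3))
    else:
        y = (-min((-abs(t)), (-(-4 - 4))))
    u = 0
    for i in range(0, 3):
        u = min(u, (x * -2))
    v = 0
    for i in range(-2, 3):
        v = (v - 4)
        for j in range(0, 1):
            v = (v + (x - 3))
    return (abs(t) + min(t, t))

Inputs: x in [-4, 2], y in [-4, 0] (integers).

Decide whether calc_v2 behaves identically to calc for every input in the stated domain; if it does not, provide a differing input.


Differences: arithmetic usage differs, plus min/max/abs usage differs, plus statement counts differ, plus local variable names differ — yet all 35 inputs agree.
verdict: equivalent


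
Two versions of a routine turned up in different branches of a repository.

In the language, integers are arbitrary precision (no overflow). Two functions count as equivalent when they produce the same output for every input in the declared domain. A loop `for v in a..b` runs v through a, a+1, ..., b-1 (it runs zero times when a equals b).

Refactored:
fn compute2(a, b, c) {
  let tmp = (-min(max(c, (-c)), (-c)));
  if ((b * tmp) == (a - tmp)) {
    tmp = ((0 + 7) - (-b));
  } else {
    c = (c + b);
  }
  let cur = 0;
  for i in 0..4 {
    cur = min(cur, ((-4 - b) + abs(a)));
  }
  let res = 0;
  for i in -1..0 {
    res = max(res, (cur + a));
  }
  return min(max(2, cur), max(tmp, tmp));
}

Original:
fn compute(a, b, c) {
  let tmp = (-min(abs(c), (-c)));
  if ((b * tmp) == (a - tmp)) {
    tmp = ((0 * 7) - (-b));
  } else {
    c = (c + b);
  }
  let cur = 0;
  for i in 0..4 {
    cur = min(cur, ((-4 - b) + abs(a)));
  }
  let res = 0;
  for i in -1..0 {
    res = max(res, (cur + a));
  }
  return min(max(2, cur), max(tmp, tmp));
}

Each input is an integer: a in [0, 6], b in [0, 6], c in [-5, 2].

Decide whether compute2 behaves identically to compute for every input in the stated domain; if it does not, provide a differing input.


Run the pair on a=0, b=0, c=0.
compute: tmp=0, then ((b * tmp) == (a - tmp)) is true, then tmp=0, then cur=0, then (i=0), then cur=-4, then (i=1), then cur=-4, then (i=2), then cur=-4, then (i=3), then cur=-4, then res=0, then (i=-1), then res=0, then returns 0
compute2: tmp=0, then ((b * tmp) == (a - tmp)) is true, then tmp=7, then cur=0, then (i=0), then cur=-4, then (i=1), then cur=-4, then (i=2), then cur=-4, then (i=3), then cur=-4, then res=0, then (i=-1), then res=0, then returns 2
0 and 2 differ, so these are not the same function on this domain.
verdict: not equivalent; witness: a=0, b=0, c=0


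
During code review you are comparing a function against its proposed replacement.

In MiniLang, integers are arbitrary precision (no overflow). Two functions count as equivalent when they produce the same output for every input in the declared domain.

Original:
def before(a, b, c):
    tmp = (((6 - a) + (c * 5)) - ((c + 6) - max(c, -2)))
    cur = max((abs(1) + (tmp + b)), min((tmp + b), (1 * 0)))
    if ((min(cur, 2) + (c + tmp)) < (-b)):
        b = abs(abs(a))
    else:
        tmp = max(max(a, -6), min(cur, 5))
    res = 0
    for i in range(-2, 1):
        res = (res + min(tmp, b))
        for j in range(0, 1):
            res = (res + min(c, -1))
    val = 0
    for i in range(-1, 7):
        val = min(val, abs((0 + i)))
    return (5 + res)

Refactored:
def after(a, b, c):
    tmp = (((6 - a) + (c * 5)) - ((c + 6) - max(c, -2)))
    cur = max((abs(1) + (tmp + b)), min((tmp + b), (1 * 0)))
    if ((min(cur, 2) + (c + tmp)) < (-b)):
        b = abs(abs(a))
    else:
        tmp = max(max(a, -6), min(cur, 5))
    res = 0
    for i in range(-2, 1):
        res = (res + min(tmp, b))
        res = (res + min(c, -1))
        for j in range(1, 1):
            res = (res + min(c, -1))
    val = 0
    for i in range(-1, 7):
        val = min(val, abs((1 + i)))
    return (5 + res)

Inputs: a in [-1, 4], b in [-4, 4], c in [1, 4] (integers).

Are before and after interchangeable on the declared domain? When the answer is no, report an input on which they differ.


The suspicious edit (`0` became `1`) never changes the result for any input inside the declared domain.
One worked example (a=-1, b=2, c=4) — before: tmp := 21 | cur := 24 | ((min(cur, 2) + (c + tmp)) < (-b)): false | tmp := 5 | res := 0 | iter i=-2: | res := 2 | iter j=0: | res := 1 | iter i=-1: | res := 3 | iter j=0: | res := 2 | iter i=0: | res := 4 | iter j=0: | res := 3 | val := 0 | iter i=-1: | val := 0 | iter i=0: | val := 0 | iter i=1: | val := 0 | iter i=2: | val := 0 | iter i=3: | val := 0 | iter i=4: | val := 0 | iter i=5: | val := 0 | iter i=6: | val := 0 | result 8; after: tmp := 21 | cur := 24 | ((min(cur, 2) + (c + tmp)) < (-b)): false | tmp := 5 | res := 0 | iter i=-2: | res := 2 | res := 1 | loop over j: empty range | iter i=-1: | res := 3 | res := 2 | loop over j: empty range | iter i=0: | res := 4 | res := 3 | loop over j: empty range | val := 0 | iter i=-1: | val := 0 | iter i=0: | val := 0 | iter i=1: | val := 0 | iter i=2: | val := 0 | iter i=3: | val := 0 | iter i=4: | val := 0 | iter i=5: | val := 0 | iter i=6: | val := 0 | result 8; agreement on 8.
Sweeping the whole domain (216 inputs) finds no disagreement.
verdict: equivalent


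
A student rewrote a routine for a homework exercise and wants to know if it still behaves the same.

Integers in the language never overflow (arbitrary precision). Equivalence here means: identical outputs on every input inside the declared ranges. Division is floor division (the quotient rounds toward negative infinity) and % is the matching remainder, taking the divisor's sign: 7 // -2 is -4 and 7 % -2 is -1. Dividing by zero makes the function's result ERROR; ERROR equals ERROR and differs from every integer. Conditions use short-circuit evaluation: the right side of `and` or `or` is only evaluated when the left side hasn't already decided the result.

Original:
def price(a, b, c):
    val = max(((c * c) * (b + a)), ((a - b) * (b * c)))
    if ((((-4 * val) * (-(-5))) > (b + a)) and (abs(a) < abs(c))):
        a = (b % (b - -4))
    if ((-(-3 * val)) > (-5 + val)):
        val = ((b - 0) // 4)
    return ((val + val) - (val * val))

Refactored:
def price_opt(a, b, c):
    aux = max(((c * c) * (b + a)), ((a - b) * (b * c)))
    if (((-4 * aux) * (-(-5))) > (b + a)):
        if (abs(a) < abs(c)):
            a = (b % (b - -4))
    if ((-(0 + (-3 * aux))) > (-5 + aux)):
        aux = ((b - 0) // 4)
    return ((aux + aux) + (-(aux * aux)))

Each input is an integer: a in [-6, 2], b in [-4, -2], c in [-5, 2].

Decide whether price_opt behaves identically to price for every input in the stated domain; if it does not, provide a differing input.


Side by side, the visible changes include: constant usage differs; and local variable names differ; and statement counts differ; and branching structure differs; and arithmetic usage differs; and boolean connective usage differs.
One worked example (a=-4, b=-3, c=-3) — price: val=-9, then ((((-4 * val) * (-(-5))) > (b + a)) and (abs(a) < abs(c))) is false, then ((-(-3 * val)) > (-5 + val)) is false, then returns -99; price_opt: aux=-9, then (((-4 * aux) * (-(-5))) > (b + a)) is true, then (abs(a) < abs(c)) is false, then ((-(0 + (-3 * aux))) > (-5 + aux)) is false, then returns -99; agreement on -99.
Sweeping the whole domain (216 inputs) finds no disagreement.
verdict: equivalent


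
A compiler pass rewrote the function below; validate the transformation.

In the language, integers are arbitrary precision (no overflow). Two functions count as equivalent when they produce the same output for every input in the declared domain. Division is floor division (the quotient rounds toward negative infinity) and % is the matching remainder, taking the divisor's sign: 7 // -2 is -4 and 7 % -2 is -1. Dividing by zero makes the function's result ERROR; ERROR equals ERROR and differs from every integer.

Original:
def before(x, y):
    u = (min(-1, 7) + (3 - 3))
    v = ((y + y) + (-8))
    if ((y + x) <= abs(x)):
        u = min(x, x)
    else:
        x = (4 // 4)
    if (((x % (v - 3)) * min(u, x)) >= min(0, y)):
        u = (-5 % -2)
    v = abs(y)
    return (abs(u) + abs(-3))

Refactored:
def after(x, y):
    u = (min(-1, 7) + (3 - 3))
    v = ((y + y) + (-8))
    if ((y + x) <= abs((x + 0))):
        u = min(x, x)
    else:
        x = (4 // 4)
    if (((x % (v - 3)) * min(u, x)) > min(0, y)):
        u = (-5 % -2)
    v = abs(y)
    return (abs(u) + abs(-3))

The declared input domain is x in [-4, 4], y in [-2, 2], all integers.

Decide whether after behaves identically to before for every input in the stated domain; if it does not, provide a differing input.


x=0, y=0 yields 4 from before but 3 from after.
verdict: not equivalent; witness: x=0, y=0


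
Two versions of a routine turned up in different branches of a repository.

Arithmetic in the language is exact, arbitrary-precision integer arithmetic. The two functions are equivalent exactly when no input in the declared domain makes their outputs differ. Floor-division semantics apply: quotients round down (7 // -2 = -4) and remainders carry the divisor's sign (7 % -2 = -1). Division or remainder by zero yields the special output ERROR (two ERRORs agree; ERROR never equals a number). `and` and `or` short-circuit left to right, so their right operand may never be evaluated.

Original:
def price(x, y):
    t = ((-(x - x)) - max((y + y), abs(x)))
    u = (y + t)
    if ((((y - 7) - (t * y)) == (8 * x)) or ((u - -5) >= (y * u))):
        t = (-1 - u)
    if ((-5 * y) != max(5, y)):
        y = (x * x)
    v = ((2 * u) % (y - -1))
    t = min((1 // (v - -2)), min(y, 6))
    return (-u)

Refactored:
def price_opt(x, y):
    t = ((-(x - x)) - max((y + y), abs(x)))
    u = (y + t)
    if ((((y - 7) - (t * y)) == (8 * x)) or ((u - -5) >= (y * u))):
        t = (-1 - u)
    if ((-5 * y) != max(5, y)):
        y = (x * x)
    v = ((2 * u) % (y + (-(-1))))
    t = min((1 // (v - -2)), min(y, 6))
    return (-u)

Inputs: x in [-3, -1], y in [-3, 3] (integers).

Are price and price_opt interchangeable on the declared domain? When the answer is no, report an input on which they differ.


Behavior is preserved: although arithmetic usage differs, the outputs never diverge.
As a probe, take x=-1, y=1: price runs t becomes -2; next u becomes -1; next ((((y - 7) - (t * y)) == (8 * x)) or ((u - -5) >= (y * u))) evaluates to true; next t becomes 0; next ((-5 * y) != max(5, y)) evaluates to true; next y becomes 1; next v becomes 0; next t becomes 0; next final value 1; price_opt runs t becomes -2; next u becomes -1; next ((((y - 7) - (t * y)) == (8 * x)) or ((u - -5) >= (y * u))) evaluates to true; next t becomes 0; next ((-5 * y) != max(5, y)) evaluates to true; next y becomes 1; next v becomes 0; next t becomes 0; next final value 1; both end at 1.
Checked all 21 inputs in the declared domain: the outputs agree on every one.
verdict: equivalent


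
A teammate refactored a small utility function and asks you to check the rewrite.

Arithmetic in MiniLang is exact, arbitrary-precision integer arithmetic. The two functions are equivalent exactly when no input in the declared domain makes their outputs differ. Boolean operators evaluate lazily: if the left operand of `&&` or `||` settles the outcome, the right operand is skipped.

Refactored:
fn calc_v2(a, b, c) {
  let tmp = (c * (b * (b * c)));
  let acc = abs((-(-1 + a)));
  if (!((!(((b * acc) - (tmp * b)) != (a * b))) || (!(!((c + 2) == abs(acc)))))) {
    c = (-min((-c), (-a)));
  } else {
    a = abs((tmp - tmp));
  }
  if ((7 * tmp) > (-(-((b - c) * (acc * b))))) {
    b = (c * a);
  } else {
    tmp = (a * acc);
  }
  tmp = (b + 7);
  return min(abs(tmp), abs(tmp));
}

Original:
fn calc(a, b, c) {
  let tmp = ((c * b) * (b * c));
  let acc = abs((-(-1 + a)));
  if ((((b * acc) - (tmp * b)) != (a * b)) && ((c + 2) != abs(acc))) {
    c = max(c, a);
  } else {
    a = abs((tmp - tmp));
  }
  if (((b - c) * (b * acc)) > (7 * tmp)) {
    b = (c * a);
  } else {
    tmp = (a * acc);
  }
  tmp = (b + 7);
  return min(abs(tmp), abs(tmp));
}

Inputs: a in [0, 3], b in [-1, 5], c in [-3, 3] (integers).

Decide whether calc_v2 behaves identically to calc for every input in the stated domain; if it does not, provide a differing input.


Evaluate both at a=0, b=-1, c=-3.
calc: tmp=9, then acc=1, then ((((b * acc) - (tmp * b)) != (a * b)) && ((c + 2) != abs(acc))) is true, then c=0, then (((b - c) * (b * acc)) > (7 * tmp)) is false, then tmp=0, then tmp=6, then returns 6
calc_v2: tmp=9, then acc=1, then (!((!(((b * acc) - (tmp * b)) != (a * b))) || (!(!((c + 2) == abs(acc)))))) is true, then c=0, then ((7 * tmp) > (-(-((b - c) * (acc * b))))) is true, then b=0, then tmp=7, then returns 7
6 against 7: the behavior changed.
verdict: not equivalent; witness: a=0, b=-1, c=-3


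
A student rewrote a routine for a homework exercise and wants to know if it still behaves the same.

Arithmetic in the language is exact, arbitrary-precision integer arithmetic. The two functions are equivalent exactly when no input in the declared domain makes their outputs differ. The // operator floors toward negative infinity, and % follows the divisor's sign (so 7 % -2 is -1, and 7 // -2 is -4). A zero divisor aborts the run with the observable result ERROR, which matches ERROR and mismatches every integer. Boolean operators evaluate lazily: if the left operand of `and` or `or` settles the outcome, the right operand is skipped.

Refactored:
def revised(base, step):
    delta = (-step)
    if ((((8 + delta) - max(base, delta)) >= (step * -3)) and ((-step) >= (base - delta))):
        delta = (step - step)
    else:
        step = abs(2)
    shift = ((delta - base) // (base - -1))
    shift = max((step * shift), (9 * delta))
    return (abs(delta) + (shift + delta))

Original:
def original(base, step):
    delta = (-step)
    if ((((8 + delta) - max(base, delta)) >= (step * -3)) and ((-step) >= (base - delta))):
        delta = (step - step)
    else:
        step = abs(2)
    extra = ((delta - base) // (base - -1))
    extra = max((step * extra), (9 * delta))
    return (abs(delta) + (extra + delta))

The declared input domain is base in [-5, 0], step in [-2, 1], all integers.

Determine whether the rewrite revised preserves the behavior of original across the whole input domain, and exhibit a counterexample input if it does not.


Reading the diff, among the changes: local variable names differ.
As a probe, take base=-2, step=-2: original runs delta := 2 | ((((8 + delta) - max(base, delta)) >= (step * -3)) and ((-step) >= (base - delta))): true | delta := 0 | extra := -2 | extra := 4 | result 4; revised runs delta := 2 | ((((8 + delta) - max(base, delta)) >= (step * -3)) and ((-step) >= (base - delta))): true | delta := 0 | shift := -2 | shift := 4 | result 4; both end at 4.
Across all 24 domain points the two functions coincide.
verdict: equivalent


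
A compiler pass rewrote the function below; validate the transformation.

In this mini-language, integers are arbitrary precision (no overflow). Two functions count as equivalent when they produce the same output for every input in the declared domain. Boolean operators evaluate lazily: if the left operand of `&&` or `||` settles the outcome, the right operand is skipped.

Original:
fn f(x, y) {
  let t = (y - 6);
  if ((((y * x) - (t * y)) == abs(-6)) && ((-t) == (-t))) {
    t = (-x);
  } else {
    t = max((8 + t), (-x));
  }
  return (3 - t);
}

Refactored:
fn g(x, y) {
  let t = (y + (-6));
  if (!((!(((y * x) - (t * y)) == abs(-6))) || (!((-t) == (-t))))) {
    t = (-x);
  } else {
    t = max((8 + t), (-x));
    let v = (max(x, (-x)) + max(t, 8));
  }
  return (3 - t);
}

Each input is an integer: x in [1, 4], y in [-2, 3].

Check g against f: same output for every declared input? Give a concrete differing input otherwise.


Equivalent. There is a behavioral-looking edit here, yet the outcome never shifts on this domain.
An exhaustive pass over the 24 declared inputs shows identical outputs.
Tracing x=3, y=-1: f: t = -7; ((((y * x) - (t * y)) == abs(-6)) && ((-t) == (-t))) -> false; t = 1; return 2 | g: t = -7; (!((!(((y * x) - (t * y)) == abs(-6))) || (!((-t) == (-t))))) -> false; t = 1; v = 11; return 2 — matching result 2.
verdict: equivalent


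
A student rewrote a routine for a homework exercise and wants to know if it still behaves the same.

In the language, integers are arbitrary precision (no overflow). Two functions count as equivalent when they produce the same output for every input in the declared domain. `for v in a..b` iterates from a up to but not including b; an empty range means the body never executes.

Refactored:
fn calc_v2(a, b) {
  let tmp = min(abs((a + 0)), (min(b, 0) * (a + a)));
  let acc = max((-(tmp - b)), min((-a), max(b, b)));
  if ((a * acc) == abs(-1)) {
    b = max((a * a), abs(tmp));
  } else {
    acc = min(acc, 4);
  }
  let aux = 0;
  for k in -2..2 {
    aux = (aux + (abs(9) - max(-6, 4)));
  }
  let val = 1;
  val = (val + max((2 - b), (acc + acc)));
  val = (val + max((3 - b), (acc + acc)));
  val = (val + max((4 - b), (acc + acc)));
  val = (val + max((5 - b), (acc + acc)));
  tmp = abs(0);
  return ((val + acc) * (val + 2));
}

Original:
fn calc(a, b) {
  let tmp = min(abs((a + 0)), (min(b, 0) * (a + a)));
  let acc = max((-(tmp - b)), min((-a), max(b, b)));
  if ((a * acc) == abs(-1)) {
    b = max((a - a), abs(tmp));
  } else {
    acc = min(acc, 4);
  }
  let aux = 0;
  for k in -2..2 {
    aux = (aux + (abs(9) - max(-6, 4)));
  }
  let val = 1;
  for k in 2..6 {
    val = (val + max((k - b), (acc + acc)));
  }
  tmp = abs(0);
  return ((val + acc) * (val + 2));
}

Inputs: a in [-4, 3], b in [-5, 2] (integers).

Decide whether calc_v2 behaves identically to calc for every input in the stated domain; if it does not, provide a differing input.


These are not equivalent — on a=1, b=1 the outputs split (272 vs 182).
calc: tmp := 0 | acc := 1 | ((a * acc) == abs(-1)): true | b := 0 | aux := 0 | iter k=-2: | aux := 5 | iter k=-1: | aux := 10 | iter k=0: | aux := 15 | iter k=1: | aux := 20 | val := 1 | iter k=2: | val := 3 | iter k=3: | val := 6 | iter k=4: | val := 10 | iter k=5: | val := 15 | tmp := 0 | result 272
calc_v2: tmp := 0 | acc := 1 | ((a * acc) == abs(-1)): true | b := 1 | aux := 0 | iter k=-2: | aux := 5 | iter k=-1: | aux := 10 | iter k=0: | aux := 15 | iter k=1: | aux := 20 | val := 1 | val := 3 | val := 5 | val := 8 | val := 12 | tmp := 0 | result 182
verdict: not equivalent; witness: a=1, b=1


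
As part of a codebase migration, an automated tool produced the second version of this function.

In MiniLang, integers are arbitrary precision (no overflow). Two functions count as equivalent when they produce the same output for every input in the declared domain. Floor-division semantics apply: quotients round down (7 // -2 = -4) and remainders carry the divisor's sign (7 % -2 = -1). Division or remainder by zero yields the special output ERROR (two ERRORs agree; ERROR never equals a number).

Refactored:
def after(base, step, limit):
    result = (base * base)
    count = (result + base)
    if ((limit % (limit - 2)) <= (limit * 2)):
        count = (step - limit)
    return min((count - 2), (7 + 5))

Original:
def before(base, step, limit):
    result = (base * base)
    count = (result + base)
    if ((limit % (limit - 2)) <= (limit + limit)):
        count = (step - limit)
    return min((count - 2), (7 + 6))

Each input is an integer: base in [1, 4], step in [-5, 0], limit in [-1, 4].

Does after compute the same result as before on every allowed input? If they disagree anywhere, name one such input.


Try base=4, step=-5, limit=-1.
before: result=16, then count=20, then ((limit % (limit - 2)) <= (limit + limit)) is false, then returns 13
after: result=16, then count=20, then ((limit % (limit - 2)) <= (limit * 2)) is false, then returns 12
13 != 12, so the rewrite changes behavior.
verdict: not equivalent; witness: base=4, step=-5, limit=-1


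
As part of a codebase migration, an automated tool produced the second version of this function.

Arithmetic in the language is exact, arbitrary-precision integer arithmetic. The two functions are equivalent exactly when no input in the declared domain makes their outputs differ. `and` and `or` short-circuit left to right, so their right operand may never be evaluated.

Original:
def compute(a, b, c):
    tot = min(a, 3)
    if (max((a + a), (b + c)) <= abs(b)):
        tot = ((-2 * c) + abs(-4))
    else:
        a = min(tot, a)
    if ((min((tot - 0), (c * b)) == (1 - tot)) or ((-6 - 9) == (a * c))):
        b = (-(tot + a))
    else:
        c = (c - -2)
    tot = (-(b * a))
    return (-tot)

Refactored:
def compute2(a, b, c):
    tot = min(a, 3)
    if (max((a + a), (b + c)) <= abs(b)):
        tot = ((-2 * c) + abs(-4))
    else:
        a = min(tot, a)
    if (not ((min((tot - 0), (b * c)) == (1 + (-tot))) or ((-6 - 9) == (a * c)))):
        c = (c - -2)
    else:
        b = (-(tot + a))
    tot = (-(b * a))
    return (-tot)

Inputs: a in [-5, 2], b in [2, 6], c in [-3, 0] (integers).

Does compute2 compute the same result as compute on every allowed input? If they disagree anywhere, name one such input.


The two versions differ — the changes include boolean connective usage differs; and arithmetic usage differs.
Spot check at a=1, b=3, c=-2 — compute: tot := 1 | (max((a + a), (b + c)) <= abs(b)): true | tot := 8 | ((min((tot - 0), (c * b)) == (1 - tot)) or ((-6 - 9) == (a * c))): false | c := 0 | tot := -3 | result 3. compute2: tot := 1 | (max((a + a), (b + c)) <= abs(b)): true | tot := 8 | (not ((min((tot - 0), (b * c)) == (1 + (-tot))) or ((-6 - 9) == (a * c)))): true | c := 0 | tot := -3 | result 3. Both give 3.
Across all 160 domain points the two functions coincide.
verdict: equivalent


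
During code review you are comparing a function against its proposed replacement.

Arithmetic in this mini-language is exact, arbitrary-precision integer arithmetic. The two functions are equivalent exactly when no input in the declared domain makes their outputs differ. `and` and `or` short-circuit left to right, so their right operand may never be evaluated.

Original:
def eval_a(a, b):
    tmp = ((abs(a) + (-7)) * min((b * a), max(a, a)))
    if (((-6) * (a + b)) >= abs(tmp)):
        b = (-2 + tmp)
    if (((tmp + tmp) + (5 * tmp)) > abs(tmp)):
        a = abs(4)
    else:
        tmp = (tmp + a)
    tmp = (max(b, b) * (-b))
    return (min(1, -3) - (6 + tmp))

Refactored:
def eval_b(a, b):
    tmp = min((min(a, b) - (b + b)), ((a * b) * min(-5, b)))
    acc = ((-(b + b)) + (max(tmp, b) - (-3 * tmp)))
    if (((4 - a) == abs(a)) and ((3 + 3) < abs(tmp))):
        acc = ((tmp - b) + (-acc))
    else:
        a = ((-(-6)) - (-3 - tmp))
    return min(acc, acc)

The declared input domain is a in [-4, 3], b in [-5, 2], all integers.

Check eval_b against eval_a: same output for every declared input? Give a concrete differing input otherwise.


Consider the input a=-4, b=-5.
eval_a: tmp := 12 | (((-6) * (a + b)) >= abs(tmp)): true | b := 10 | (((tmp + tmp) + (5 * tmp)) > abs(tmp)): true | a := 4 | tmp := -100 | result 91
eval_b: tmp := -100 | acc := -295 | (((4 - a) == abs(a)) and ((3 + 3) < abs(tmp))): false | a := -91 | result -295
91 and -295 differ, so these are not the same function on this domain.
verdict: not equivalent; witness: a=-4, b=-5


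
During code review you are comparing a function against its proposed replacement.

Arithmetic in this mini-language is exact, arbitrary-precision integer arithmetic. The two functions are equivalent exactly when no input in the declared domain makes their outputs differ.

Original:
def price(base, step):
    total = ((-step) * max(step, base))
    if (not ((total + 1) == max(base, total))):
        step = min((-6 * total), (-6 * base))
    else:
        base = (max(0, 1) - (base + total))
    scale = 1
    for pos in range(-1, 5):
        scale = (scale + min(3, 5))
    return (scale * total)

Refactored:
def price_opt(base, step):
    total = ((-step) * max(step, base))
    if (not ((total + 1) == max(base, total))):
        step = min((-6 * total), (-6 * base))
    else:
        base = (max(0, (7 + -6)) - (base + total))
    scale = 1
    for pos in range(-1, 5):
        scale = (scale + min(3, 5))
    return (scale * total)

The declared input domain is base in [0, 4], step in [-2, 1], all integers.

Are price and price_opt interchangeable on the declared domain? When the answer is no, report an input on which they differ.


Reading the diff, among the changes: constant usage differs; arithmetic usage differs.
Spot check at base=1, step=1 — price: total becomes -1; next (not ((total + 1) == max(base, total))) evaluates to true; next step becomes -6; next scale becomes 1; next at pos=-1:; next scale becomes 4; next at pos=0:; next scale becomes 7; next at pos=1:; next scale becomes 10; next at pos=2:; next scale becomes 13; next at pos=3:; next scale becomes 16; next at pos=4:; next scale becomes 19; next final value -19. price_opt: total becomes -1; next (not ((total + 1) == max(base, total))) evaluates to true; next step becomes -6; next scale becomes 1; next at pos=-1:; next scale becomes 4; next at pos=0:; next scale becomes 7; next at pos=1:; next scale becomes 10; next at pos=2:; next scale becomes 13; next at pos=3:; next scale becomes 16; next at pos=4:; next scale becomes 19; next final value -19. Both give -19.
Across all 20 domain points the two functions coincide.
verdict: equivalent


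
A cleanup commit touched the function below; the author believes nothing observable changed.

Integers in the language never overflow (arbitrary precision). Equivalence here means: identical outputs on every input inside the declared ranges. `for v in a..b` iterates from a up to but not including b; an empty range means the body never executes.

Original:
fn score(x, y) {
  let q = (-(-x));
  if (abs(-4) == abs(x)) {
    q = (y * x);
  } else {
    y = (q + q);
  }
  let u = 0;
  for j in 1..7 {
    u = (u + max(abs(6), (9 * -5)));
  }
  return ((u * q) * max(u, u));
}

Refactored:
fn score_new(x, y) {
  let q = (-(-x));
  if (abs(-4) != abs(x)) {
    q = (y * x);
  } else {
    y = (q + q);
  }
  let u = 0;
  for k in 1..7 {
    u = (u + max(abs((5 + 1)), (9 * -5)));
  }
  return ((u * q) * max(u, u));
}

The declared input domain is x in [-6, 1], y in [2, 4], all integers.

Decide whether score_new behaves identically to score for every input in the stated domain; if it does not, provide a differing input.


Consider the input x=-6, y=2.
score: q := -6 | (abs(-4) == abs(x)): false | y := -12 | u := 0 | iter j=1: | u := 6 | iter j=2: | u := 12 | iter j=3: | u := 18 | iter j=4: | u := 24 | iter j=5: | u := 30 | iter j=6: | u := 36 | result -7776
score_new: q := -6 | (abs(-4) != abs(x)): true | q := -12 | u := 0 | iter k=1: | u := 6 | iter k=2: | u := 12 | iter k=3: | u := 18 | iter k=4: | u := 24 | iter k=5: | u := 30 | iter k=6: | u := 36 | result -15552
-7776 != -15552, so the rewrite changes behavior.
verdict: not equivalent; witness: x=-6, y=2


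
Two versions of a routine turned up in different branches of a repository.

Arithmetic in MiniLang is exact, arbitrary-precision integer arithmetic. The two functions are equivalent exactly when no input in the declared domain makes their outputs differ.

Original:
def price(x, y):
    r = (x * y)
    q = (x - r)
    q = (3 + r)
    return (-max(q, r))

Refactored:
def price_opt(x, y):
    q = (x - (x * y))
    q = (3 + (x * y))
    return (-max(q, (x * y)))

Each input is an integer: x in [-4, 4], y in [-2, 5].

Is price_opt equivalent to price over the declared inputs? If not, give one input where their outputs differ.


Comparing the listings, the differences include: arithmetic usage differs; statement counts differ; local variable names differ.
Tracing x=1, y=1: price: r = 1; q = 0; q = 4; return -4 | price_opt: q = 0; q = 4; return -4 — matching result -4.
Checked all 72 inputs in the declared domain: the outputs agree on every one.
verdict: equivalent


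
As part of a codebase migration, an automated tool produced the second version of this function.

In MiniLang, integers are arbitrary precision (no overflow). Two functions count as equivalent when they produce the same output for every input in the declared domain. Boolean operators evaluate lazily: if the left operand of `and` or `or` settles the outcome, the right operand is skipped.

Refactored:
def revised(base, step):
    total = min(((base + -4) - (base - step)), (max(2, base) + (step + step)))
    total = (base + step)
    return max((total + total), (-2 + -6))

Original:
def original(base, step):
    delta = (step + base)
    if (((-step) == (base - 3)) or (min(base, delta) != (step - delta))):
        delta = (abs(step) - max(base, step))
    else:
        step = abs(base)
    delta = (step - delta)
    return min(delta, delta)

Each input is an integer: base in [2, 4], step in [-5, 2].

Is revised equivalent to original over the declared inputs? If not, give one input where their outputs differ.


There is a counterexample at base=2, step=-5: -8 on one side, -6 on the other.
original: delta := -3 | (((-step) == (base - 3)) or (min(base, delta) != (step - delta))): true | delta := 3 | delta := -8 | result -8
revised: total := -9 | total := -3 | result -6
verdict: not equivalent; witness: base=2, step=-5


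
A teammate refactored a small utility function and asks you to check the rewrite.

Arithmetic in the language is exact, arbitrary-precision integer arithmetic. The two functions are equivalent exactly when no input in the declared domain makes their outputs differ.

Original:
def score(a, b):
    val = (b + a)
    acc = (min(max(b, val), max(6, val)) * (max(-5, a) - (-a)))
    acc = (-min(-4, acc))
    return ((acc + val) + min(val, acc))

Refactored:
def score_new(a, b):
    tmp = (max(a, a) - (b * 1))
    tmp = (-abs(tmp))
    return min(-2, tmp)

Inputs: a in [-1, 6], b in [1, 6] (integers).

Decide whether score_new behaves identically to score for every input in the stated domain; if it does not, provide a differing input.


Take a=-1, b=1.
score: val=0, then acc=-2, then acc=4, then returns 4
score_new: tmp=-2, then tmp=-2, then returns -2
4 against -2: the behavior changed.
verdict: not equivalent; witness: a=-1, b=1


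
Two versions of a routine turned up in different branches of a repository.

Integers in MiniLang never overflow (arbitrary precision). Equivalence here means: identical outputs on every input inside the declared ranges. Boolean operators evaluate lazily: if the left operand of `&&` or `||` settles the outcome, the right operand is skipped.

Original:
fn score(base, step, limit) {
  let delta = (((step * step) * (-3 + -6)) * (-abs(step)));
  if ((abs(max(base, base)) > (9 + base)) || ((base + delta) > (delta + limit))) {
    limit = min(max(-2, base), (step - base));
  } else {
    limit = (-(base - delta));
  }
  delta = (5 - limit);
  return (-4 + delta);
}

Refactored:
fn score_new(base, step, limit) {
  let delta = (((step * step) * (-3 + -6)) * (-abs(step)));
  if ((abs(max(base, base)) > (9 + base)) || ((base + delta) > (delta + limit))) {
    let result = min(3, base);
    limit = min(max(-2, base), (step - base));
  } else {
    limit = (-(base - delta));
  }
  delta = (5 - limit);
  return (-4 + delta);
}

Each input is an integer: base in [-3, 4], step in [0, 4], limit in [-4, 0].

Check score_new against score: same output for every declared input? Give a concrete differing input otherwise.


The two are interchangeable: local variable names differ; also min/max/abs usage differs; also statement counts differ; also constant usage differs, and every declared input agrees.
Tracing base=0, step=1, limit=-4: score: delta=9, then ((abs(max(base, base)) > (9 + base)) || ((base + delta) > (delta + limit))) is true, then limit=0, then delta=5, then returns 1 | score_new: delta=9, then ((abs(max(base, base)) > (9 + base)) || ((base + delta) > (delta + limit))) is true, then result=0, then limit=0, then delta=5, then returns 1 — matching result 1.
Checked all 200 inputs in the declared domain: the outputs agree on every one.
verdict: equivalent


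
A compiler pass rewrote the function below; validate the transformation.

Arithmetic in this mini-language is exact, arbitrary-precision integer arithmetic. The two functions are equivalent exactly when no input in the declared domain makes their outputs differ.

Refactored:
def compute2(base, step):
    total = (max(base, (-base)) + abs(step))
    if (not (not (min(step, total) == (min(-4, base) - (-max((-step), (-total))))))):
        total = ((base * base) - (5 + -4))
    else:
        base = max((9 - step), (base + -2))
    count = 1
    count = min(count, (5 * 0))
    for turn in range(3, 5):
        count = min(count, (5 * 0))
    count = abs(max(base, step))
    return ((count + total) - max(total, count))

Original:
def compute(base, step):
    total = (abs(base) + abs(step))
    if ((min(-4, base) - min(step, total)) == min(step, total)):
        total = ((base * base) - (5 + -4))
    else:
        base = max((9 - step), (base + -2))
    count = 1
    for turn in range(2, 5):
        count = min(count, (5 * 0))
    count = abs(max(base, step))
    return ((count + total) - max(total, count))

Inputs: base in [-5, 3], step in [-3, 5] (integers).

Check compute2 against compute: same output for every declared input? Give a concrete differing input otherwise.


Equivalent — the differences include loop structure differs; also constant usage differs; also boolean connective usage differs; also statement counts differ; also min/max/abs usage differs; also arithmetic usage differs, yet no declared input distinguishes the two.
Tracing base=0, step=5: compute: total=5, then ((min(-4, base) - min(step, total)) == min(step, total)) is false, then base=4, then count=1, then (turn=2), then count=0, then (turn=3), then count=0, then (turn=4), then count=0, then count=5, then returns 5 | compute2: total=5, then (not (not (min(step, total) == (min(-4, base) - (-max((-step), (-total))))))) is false, then base=4, then count=1, then count=0, then (turn=3), then count=0, then (turn=4), then count=0, then count=5, then returns 5 — matching result 5.
Sweeping the whole domain (81 inputs) finds no disagreement.
verdict: equivalent


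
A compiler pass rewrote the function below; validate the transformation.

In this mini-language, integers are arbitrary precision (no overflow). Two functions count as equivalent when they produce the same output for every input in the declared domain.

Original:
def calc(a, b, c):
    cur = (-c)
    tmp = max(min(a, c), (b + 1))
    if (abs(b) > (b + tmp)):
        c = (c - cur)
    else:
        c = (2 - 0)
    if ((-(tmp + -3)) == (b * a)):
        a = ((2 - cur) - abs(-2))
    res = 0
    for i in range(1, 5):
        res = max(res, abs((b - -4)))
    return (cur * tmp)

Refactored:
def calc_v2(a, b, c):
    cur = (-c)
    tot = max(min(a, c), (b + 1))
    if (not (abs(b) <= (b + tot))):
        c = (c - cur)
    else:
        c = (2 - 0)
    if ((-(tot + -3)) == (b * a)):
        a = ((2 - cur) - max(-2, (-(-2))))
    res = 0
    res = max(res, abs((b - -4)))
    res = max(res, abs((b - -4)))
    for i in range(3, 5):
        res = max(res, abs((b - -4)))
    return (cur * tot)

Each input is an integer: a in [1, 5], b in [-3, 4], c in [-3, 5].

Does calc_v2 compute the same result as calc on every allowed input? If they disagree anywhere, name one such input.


The two are interchangeable: statement counts differ; also arithmetic usage differs; also boolean connective usage differs; also min/max/abs usage differs; also constant usage differs; also loop structure differs; also comparison usage differs; also local variable names differ, and every declared input agrees.
Spot check at a=2, b=-3, c=-2 — calc: cur = 2; tmp = -2; (abs(b) > (b + tmp)) -> true; c = -4; ((-(tmp + -3)) == (b * a)) -> false; res = 0; [i=1]; res = 1; [i=2]; res = 1; [i=3]; res = 1; [i=4]; res = 1; return -4. calc_v2: cur = 2; tot = -2; (not (abs(b) <= (b + tot))) -> true; c = -4; ((-(tot + -3)) == (b * a)) -> false; res = 0; res = 1; res = 1; [i=3]; res = 1; [i=4]; res = 1; return -4. Both give -4.
Across all 360 domain points the two functions coincide.
verdict: equivalent
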